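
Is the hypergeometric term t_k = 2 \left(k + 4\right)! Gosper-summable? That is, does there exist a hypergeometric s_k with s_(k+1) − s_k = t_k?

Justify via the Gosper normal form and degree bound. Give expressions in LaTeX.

Step 1: r(k) = k + 5.
Normal form (A,B,C) = (k + 5, 1, 1).
Set up (k + 5)·f(k+1) − (1)·f(k) − (1) = 0.
d = -1 from the (1,0,0) case.
Bound -1 < 0, so the key equation has no polynomial solution.

No — negative degree bound, so no certificate f.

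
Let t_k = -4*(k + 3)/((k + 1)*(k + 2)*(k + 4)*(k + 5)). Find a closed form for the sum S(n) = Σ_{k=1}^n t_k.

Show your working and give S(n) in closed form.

S(n) = n*(-n - 7)/(5*(n**2 + 7*n + 10))

t_(k+1)/t_k = (k + 1)*(k + 4)**2/((k + 3)**2*(k + 6)).
Gosper form: A/B · C(k+1)/C(k) with A=k + 1, B=k + 6, C=k**2 + 6*k + 9.
Set up (k + 1)·f(k+1) − (k + 5)·f(k) − (k**2 + 6*k + 9) = 0.
From deg A=1, deg B=1, deg C=2: d=4.
Solving with deg f ≤ 4: f(k) = k*(k + 2)*(k + 3)*(k + 5)/8.
Get s_k = R·t_k = k*(-k - 5)/(2*(k**2 + 5*k + 4)) with R(k) = B(k−1)f(k)/C(k) = k*(k + 2)*(k + 5)**2/(8*(k + 3)).
Check: Δs_k = 4*(-k - 3)/(k**4 + 12*k**3 + 49*k**2 + 78*k + 40). ✓
s_(n+1) = (-n**2 - 7*n - 6)/(2*(n**2 + 7*n + 10)) and s_(1) = -3/10, so S(n) = n*(-n - 7)/(5*(n**2 + 7*n + 10)).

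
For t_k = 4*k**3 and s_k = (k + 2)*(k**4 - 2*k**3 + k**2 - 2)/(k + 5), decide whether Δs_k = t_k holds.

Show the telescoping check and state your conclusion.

s_(k+1) = (k + 3)*((k + 1)**4 - 2*(k + 1)**3 + (k + 1)**2 - 2)/(k + 6)
s_(k+1) − s_k = (4*k**5 + 35*k**4 + 54*k**3 + 3*k**2 - 6)/(k**2 + 11*k + 30)
(s_(k+1) − s_k) − t_k = 3*(-3*k**4 - 22*k**3 + k**2 - 2)/(k**2 + 11*k + 30)

Invalid: residual 3*(-3*k**4 - 22*k**3 + k**2 - 2)/(k**2 + 11*k + 30) ≠ 0.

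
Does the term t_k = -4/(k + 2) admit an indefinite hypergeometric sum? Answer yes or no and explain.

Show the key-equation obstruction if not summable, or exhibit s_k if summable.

t_(k+1)/t_k = (k + 2)/(k + 3).
So A=k + 2 and B=k + 3, with C=1.
Solve (k + 2)·f(k+1) − (k + 2)·f(k) = 1.
From deg A=1, deg B=1, deg C=0: d=0.
Write f(k) = c0. Then LHS − RHS = -1, requiring -1 = 0: contradictory. No certificate.

No. Not Gosper-summable.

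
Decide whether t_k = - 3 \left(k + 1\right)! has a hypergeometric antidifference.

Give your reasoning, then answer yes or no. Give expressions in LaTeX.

No — negative degree bound, so no certificate f.

Ratio r(k) = k + 2.
So A=k + 2 and B=1, with C=1.
f must satisfy (k + 2)·f(k+1) − (1)·f(k) = 1.
Bound: deg f ≤ -1.
Negative degree bound (-1): no f exists, t_k not Gosper-summable.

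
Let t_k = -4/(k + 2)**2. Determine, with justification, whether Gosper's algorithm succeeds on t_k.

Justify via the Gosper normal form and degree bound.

r(k) = (k + 2)**2/(k + 3)**2 after simplifying.
Normal form (A,B,C) = (k**2 + 4*k + 4, k**2 + 6*k + 9, 1).
Key eq: (k**2 + 4*k + 4)·f(k+1) = (k**2 + 4*k + 4)·f(k) + (1).
deg f ≤ 0 (via 2,2,0).
f = c0 ⇒ A·f(k+1) − B(k−1)·f(k) − C = -1. The system {-1 = 0} is inconsistent; no antidifference.

No; the coefficient equations for f are inconsistent.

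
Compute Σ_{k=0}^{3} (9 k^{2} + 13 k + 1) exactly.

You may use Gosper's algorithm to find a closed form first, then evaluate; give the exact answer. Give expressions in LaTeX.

Σ = 208

Ratio r(k) = (9*k**2 + 31*k + 23)/(9*k**2 + 13*k + 1).
A = 1, B = 1, C = k**2 + 13*k/9 + 1/9.
Set up (1)·f(k+1) − (1)·f(k) − (k**2 + 13*k/9 + 1/9) = 0.
From deg A=0, deg B=0, deg C=2: d=3.
Solving with deg f ≤ 3: f(k) = k*(3*k**2 + 2*k - 4)/9.
R(k) = B(k−1)·f(k)/C(k) = k*(3*k**2 + 2*k - 4)/(9*k**2 + 13*k + 1); s_k = R·t_k = k*(3*k**2 + 2*k - 4).
Check: Δs_k = 9*k**2 + 13*k + 1. ✓
Evaluate s at k=4 and k=0: 208 and 0; difference 208.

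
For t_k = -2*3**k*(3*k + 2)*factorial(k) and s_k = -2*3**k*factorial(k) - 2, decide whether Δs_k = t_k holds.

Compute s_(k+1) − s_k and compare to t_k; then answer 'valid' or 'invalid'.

s_(k+1) = -6*3**k*k*factorial(k) - 6*3**k*factorial(k) - 2
s_(k+1) − s_k = -2*3**k*(3*k + 2)*factorial(k)
(s_(k+1) − s_k) − t_k = 0

Valid: the claim telescopes to t_k.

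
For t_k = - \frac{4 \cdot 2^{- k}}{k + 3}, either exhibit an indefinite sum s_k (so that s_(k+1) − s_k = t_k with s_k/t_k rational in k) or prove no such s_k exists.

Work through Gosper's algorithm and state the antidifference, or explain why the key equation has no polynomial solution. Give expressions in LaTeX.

r(k) = (k + 3)/(2*(k + 4)) after simplifying.
Take A(k)=k/2 + 3/2, B(k)=k + 4, C(k)=1.
Solve (k/2 + 3/2)·f(k+1) − (k + 3)·f(k) = 1.
deg f ≤ -1 (via 1,1,0).
Bound -1 < 0, so the key equation has no polynomial solution.

no hypergeometric antidifference exists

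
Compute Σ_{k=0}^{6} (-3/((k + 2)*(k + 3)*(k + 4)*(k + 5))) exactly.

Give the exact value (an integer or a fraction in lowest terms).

Σ = -161/3960

Compute t_(k+1)/t_k: get (k + 2)/(k + 6).
Gosper form: A/B · C(k+1)/C(k) with A=k + 2, B=k + 6, C=1.
Need (k + 2)·f(k+1) − (k + 5)·f(k) = 1.
From deg A=1, deg B=1, deg C=0: d=3.
Solve for f: f(k) = k*(k**2 + 9*k + 26)/72 (degree 3 ≤ 3).
Then R = B(k−1)f/C = k*(k + 5)*(k**2 + 9*k + 26)/72, so s_k = R(k)·t_k = k*(-k**2 - 9*k - 26)/(24*(k + 2)*(k + 3)*(k + 4)).
Verify: -3/(k**4 + 14*k**3 + 71*k**2 + 154*k + 120) matches t_k.
Σ_(k=0)^(6) t_k = s_(7) − s_(0) = -161/3960 − (0) = -161/3960.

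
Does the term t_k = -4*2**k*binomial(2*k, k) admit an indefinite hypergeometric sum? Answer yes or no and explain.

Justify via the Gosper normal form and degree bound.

No. Not Gosper-summable.

Ratio r(k) = 4*(2*k + 1)/(k + 1).
A = 8*k + 4, B = k + 1, C = 1.
Key eq: (8*k + 4)·f(k+1) = (k)·f(k) + (1).
Bound: deg f ≤ -1.
Bound -1 < 0, so the key equation has no polynomial solution.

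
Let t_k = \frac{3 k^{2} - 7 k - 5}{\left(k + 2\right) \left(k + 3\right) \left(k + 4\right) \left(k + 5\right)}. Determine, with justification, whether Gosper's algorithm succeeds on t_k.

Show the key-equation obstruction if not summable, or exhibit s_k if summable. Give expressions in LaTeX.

Yes. s_k = \frac{k \left(k^{2} - 15 k - 6\right)}{8 \left(k + 2\right) \left(k + 3\right) \left(k + 4\right)}.

r(k) = (k + 2)*(7*k - 3*(k + 1)**2 + 12)/((k + 6)*(-3*k**2 + 7*k + 5)) after simplifying.
Gosper form: A/B · C(k+1)/C(k) with A=k + 2, B=k + 6, C=k**2 - 7*k/3 - 5/3.
Need (k + 2)·f(k+1) − (k + 5)·f(k) = k**2 - 7*k/3 - 5/3.
d = 3 from the (1,1,2) case.
Coefficient equations give f(k) = k*(k**2 - 15*k - 6)/24.
Certificate R = B(k−1)f/C = k*(k + 5)*(k**2 - 15*k - 6)/(8*(3*k**2 - 7*k - 5)) gives s_k = k*(k**2 - 15*k - 6)/(8*(k + 2)*(k + 3)*(k + 4)).
Check: Δs_k = (3*k**2 - 7*k - 5)/(k**4 + 14*k**3 + 71*k**2 + 154*k + 120). ✓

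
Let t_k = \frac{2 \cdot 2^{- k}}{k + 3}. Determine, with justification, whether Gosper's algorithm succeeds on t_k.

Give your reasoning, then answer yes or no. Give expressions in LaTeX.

No; the degree bound rules out any f.

Step 1: r(k) = (k + 3)/(2*(k + 4)).
Factor: A=k/2 + 3/2; B=k + 4; C=1.
Set up (k/2 + 3/2)·f(k+1) − (k + 3)·f(k) − (1) = 0.
deg f ≤ -1 (via 1,1,0).
Negative degree bound (-1): no f exists, t_k not Gosper-summable.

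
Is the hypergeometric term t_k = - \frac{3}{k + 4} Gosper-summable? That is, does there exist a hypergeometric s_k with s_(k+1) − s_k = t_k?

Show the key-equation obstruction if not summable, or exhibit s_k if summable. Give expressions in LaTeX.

No — key equation has no polynomial f.

r(k) = (k + 4)/(k + 5) after simplifying.
So A=k + 4 and B=k + 5, with C=1.
Key eq: (k + 4)·f(k+1) = (k + 4)·f(k) + (1).
d = 0 from the (1,1,0) case.
Write f(k) = c0. Then LHS − RHS = -1, requiring -1 = 0: contradictory. No certificate.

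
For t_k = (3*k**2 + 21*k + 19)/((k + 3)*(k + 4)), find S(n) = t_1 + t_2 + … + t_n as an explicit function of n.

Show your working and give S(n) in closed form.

The ratio is (k + 3)*(21*k + 3*(k + 1)**2 + 40)/((k + 5)*(3*k**2 + 21*k + 19)).
A = k + 3, B = k + 5, C = k**2 + 7*k + 19/3.
Set up (k + 3)·f(k+1) − (k + 4)·f(k) − (k**2 + 7*k + 19/3) = 0.
Bound: deg f ≤ 2.
Match coefficients ⇒ f(k) = k*(9*k + 10)/9.
Certificate R = B(k−1)f/C = k*(k + 4)*(9*k + 10)/(3*(3*k**2 + 21*k + 19)) gives s_k = k*(9*k + 10)/(3*(k + 3)).
Δs = (3*k**2 + 21*k + 19)/(k**2 + 7*k + 12), as required.
Telescope: S(n) = s_(n+1) − s_(1) = (9*n**2 + 28*n + 19)/(3*(n + 4)) − (19/12) = n*(12*n + 31)/(4*(n + 4)).

S(n) = n*(12*n + 31)/(4*(n + 4))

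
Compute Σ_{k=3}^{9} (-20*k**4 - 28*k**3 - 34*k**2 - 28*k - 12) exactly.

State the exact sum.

Step 1: r(k) = (10*k**4 + 54*k**3 + 119*k**2 + 130*k + 61)/(10*k**4 + 14*k**3 + 17*k**2 + 14*k + 6).
Factor: A=1; B=1; C=k**4 + 7*k**3/5 + 17*k**2/10 + 7*k/5 + 3/5.
f must satisfy (1)·f(k+1) − (1)·f(k) = k**4 + 7*k**3/5 + 17*k**2/10 + 7*k/5 + 3/5.
From deg A=0, deg B=0, deg C=4: d=5.
A polynomial solution: f(k) = k*(4*k**4 - 3*k**3 + 4*k**2 + 4*k + 3)/20.
Then R = B(k−1)f/C = k*(4*k**4 - 3*k**3 + 4*k**2 + 4*k + 3)/(2*(10*k**4 + 14*k**3 + 17*k**2 + 14*k + 6)), so s_k = R(k)·t_k = k*(-4*k**4 + 3*k**3 - 4*k**2 - 4*k - 3).
Δs = -20*k**4 - 28*k**3 - 34*k**2 - 28*k - 12, as required.
Evaluate s at k=10 and k=3: -374430 and -882; difference -373548.

Σ = -373548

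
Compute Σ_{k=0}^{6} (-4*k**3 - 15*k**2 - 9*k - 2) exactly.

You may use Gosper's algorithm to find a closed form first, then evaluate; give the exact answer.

Σ = -3332

Ratio r(k) = (4*k**3 + 27*k**2 + 51*k + 30)/(4*k**3 + 15*k**2 + 9*k + 2).
Normal form (A,B,C) = (1, 1, k**3 + 15*k**2/4 + 9*k/4 + 1/2).
Key eq: (1)·f(k+1) = (1)·f(k) + (k**3 + 15*k**2/4 + 9*k/4 + 1/2).
Degrees (0,0,3) ⇒ d ≤ 4.
A polynomial solution: f(k) = k**2*(k**2 + 3*k - 2)/4.
Certificate R = B(k−1)f/C = k**2*(k**2 + 3*k - 2)/(4*k**3 + 15*k**2 + 9*k + 2) gives s_k = k**2*(-k**2 - 3*k + 2).
s_(k+1) − s_k = -4*k**3 - 15*k**2 - 9*k - 2 = t_k.
Sum = s_(7) − s_(0); s_(7) = -3332, s_(0) = 0 ⇒ -3332.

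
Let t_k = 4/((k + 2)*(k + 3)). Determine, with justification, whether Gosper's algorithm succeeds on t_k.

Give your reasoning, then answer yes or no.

The ratio is (k + 2)/(k + 4).
A = k + 2, B = k + 4, C = 1.
Key eq: (k + 2)·f(k+1) = (k + 3)·f(k) + (1).
From deg A=1, deg B=1, deg C=0: d=1.
Solving with deg f ≤ 1: f(k) = k/2.
Get s_k = R·t_k = 2*k/(k + 2) with R(k) = B(k−1)f(k)/C(k) = k*(k + 3)/2.
Check: Δs_k = 4/(k**2 + 5*k + 6). ✓

Yes. s_k = 2*k/(k + 2).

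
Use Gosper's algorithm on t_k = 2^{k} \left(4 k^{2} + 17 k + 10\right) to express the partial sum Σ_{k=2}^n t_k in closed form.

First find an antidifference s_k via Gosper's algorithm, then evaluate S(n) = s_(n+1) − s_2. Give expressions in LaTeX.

t_(k+1)/t_k = 2*(4*k**2 + 25*k + 31)/(4*k**2 + 17*k + 10).
Factor: A=2; B=1; C=k**2 + 17*k/4 + 5/2.
Key eq: (2)·f(k+1) = (1)·f(k) + (k**2 + 17*k/4 + 5/2).
Bound: deg f ≤ 2.
Solving with deg f ≤ 2: f(k) = k*(4*k + 1)/4.
Certificate R = B(k−1)f/C = k*(4*k + 1)/(4*k**2 + 17*k + 10) gives s_k = 2**k*k*(4*k + 1).
s_(k+1) − s_k = 2**k*(4*k**2 + 17*k + 10) = t_k.
Σ_(k=2)^n t_k = s_(n+1) − s_(2) = (2**(n + 1)*(4*n**2 + 9*n + 5)) − (72), i.e. 8*2**n*n**2 + 18*2**n*n + 10*2**n - 72.

S(n) = 8 \cdot 2^{n} n^{2} + 18 \cdot 2^{n} n + 10 \cdot 2^{n} - 72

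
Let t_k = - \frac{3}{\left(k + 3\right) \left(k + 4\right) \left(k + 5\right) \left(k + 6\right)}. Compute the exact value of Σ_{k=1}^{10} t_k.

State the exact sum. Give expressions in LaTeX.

Σ = -9/1120

Ratio r(k) = (k + 3)/(k + 7).
A = k + 3, B = k + 7, C = 1.
Solve (k + 3)·f(k+1) − (k + 6)·f(k) = 1.
Bound: deg f ≤ 3.
A polynomial solution: f(k) = k*(k**2 + 12*k + 47)/180.
Then R = B(k−1)f/C = k*(k + 6)*(k**2 + 12*k + 47)/180, so s_k = R(k)·t_k = k*(-k**2 - 12*k - 47)/(60*(k + 3)*(k + 4)*(k + 5)).
Check: Δs_k = -3/(k**4 + 18*k**3 + 119*k**2 + 342*k + 360). ✓
Σ_(k=1)^(10) t_k = s_(11) − s_(1) = -11/672 − (-1/120) = -9/1120.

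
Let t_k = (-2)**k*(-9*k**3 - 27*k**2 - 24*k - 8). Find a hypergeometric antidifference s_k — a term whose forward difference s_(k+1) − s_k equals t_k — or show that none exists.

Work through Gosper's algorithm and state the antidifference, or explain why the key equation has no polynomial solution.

s_k = (-2)**k*k*(3*k**2 + 3*k - 2)

Step 1: r(k) = 2*(-9*k**3 - 54*k**2 - 105*k - 68)/(9*k**3 + 27*k**2 + 24*k + 8).
A = -2, B = 1, C = k**3 + 3*k**2 + 8*k/3 + 8/9.
f must satisfy (-2)·f(k+1) − (1)·f(k) = k**3 + 3*k**2 + 8*k/3 + 8/9.
Bound: deg f ≤ 3.
Solving with deg f ≤ 3: f(k) = -k*(3*k**2 + 3*k - 2)/9.
Then R = B(k−1)f/C = -k*(3*k**2 + 3*k - 2)/(9*k**3 + 27*k**2 + 24*k + 8), so s_k = R(k)·t_k = (-2)**k*k*(3*k**2 + 3*k - 2).
Δs = (-2)**k*(-9*k**3 - 27*k**2 - 24*k - 8), as required.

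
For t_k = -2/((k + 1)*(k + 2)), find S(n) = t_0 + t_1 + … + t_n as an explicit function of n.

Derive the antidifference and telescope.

Ratio r(k) = (k + 1)/(k + 3).
Gosper form: A/B · C(k+1)/C(k) with A=k + 1, B=k + 3, C=1.
Solve (k + 1)·f(k+1) − (k + 2)·f(k) = 1.
From deg A=1, deg B=1, deg C=0: d=1.
A polynomial solution: f(k) = k.
Then R = B(k−1)f/C = k*(k + 2), so s_k = R(k)·t_k = -2*k/(k + 1).
s_(k+1) − s_k = -2/(k**2 + 3*k + 2) = t_k.
Evaluate: s_(n+1) = 2*(-n - 1)/(n + 2); subtract s_(0) = 0 ⇒ S(n) = 2*(-n - 1)/(n + 2).

S(n) = 2*(-n - 1)/(n + 2)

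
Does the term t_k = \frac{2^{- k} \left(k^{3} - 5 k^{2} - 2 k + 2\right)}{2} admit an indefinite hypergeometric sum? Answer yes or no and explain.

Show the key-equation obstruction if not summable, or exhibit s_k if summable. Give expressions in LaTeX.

The ratio is (k**3 - 2*k**2 - 9*k - 4)/(2*(k**3 - 5*k**2 - 2*k + 2)).
Normal form (A,B,C) = (1/2, 1, k**3 - 5*k**2 - 2*k + 2).
Key eq: (1/2)·f(k+1) = (1)·f(k) + (k**3 - 5*k**2 - 2*k + 2).
From deg A=0, deg B=0, deg C=3: d=3.
Solve for f: f(k) = -2*(k**3 - 2*k**2 - 3*k - 2) (degree 3 ≤ 3).
Then R = B(k−1)f/C = -2*(k**3 - 2*k**2 - 3*k - 2)/(k**3 - 5*k**2 - 2*k + 2), so s_k = R(k)·t_k = (-k**3 + 2*k**2 + 3*k + 2)/2**k.
s_(k+1) − s_k = (k**3 - 5*k**2 - 2*k + 2)/(2*2**k) = t_k.

Yes. s_k = 2^{- k} \left(- k^{3} + 2 k^{2} + 3 k + 2\right).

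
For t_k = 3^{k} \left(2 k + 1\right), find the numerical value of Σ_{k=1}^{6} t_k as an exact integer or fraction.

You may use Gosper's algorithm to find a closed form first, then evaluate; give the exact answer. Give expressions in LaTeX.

Compute t_(k+1)/t_k: get 3*(2*k + 3)/(2*k + 1).
A = 3, B = 1, C = k + 1/2.
Need (3)·f(k+1) − (1)·f(k) = k + 1/2.
deg f ≤ 1 (via 0,0,1).
Match coefficients ⇒ f(k) = (k - 1)/2.
So s_k = (B(k−1)f/C)·t_k = ((k - 1)/(2*k + 1))·t_k = 3**k*(k - 1).
Check: Δs_k = 3**k*(2*k + 1). ✓
Sum = s_(7) − s_(1); s_(7) = 13122, s_(1) = 0 ⇒ 13122.

Σ = 13122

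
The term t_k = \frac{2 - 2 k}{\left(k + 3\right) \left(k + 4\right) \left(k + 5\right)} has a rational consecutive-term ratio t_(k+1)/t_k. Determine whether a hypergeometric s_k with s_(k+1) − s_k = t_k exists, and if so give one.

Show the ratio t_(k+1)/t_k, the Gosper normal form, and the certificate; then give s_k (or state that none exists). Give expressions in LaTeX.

Step 1: r(k) = k*(k + 3)/((k - 1)*(k + 6)).
Gosper form: A/B · C(k+1)/C(k) with A=k + 3, B=k + 6, C=k - 1.
Need (k + 3)·f(k+1) − (k + 5)·f(k) = k - 1.
deg f ≤ 2 (via 1,1,1).
A polynomial solution: f(k) = k*(k - 5)/12.
Certificate R = B(k−1)f/C = k*(k - 5)*(k + 5)/(12*(k - 1)) gives s_k = -k*(k - 5)/(6*(k + 3)*(k + 4)).
s_(k+1) − s_k = 2*(1 - k)/(k**3 + 12*k**2 + 47*k + 60) = t_k.

s_k = - \frac{k \left(k - 5\right)}{6 \left(k + 3\right) \left(k + 4\right)}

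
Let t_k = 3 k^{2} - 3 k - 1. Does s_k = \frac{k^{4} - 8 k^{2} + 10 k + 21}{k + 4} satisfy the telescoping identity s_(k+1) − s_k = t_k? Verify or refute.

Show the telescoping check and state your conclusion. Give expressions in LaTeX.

s_(k+1) = (10*k + (k + 1)**4 - 8*(k + 1)**2 + 31)/(k + 5)
s_(k+1) − s_k = (3*k**4 + 22*k**3 + 20*k**2 - 55*k - 9)/(k**2 + 9*k + 20)
(s_(k+1) − s_k) − t_k = (-2*k**3 - 12*k**2 + 14*k + 11)/(k**2 + 9*k + 20)

Invalid: residual \frac{- 2 k^{3} - 12 k^{2} + 14 k + 11}{k^{2} + 9 k + 20} ≠ 0.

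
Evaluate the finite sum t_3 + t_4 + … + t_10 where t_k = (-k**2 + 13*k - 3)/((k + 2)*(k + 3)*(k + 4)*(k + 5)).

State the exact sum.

Σ = 64/1365

Ratio r(k) = -(k + 2)*(13*k - (k + 1)**2 + 10)/((k + 6)*(k**2 - 13*k + 3)).
So A=k + 2 and B=k + 6, with C=k**2 - 13*k + 3.
Set up (k + 2)·f(k+1) − (k + 5)·f(k) − (k**2 - 13*k + 3) = 0.
From deg A=1, deg B=1, deg C=2: d=3.
A polynomial solution: f(k) = -k*(k - 2)*(k + 35)/24.
Certificate R = B(k−1)f/C = -k*(k - 2)*(k + 5)*(k + 35)/(24*(k**2 - 13*k + 3)) gives s_k = k*(k**2 + 33*k - 70)/(24*(k + 2)*(k + 3)*(k + 4)).
s_(k+1) − s_k = (-k**2 + 13*k - 3)/(k**4 + 14*k**3 + 71*k**2 + 154*k + 120) = t_k.
Σ_(k=3)^(10) t_k = s_(11) − s_(3) = 253/3640 − (19/840) = 64/1365.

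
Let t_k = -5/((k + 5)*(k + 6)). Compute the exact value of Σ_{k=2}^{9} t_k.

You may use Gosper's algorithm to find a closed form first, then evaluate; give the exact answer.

Ratio r(k) = (k + 5)/(k + 7).
Take A(k)=k + 5, B(k)=k + 7, C(k)=1.
Need (k + 5)·f(k+1) − (k + 6)·f(k) = 1.
deg f ≤ 1 (via 1,1,0).
Solve for f: f(k) = k/5 (degree 1 ≤ 1).
Certificate R = B(k−1)f/C = k*(k + 6)/5 gives s_k = -k/(k + 5).
s_(k+1) − s_k = -5/(k**2 + 11*k + 30) = t_k.
Evaluate s at k=10 and k=2: -2/3 and -2/7; difference -8/21.

Σ = -8/21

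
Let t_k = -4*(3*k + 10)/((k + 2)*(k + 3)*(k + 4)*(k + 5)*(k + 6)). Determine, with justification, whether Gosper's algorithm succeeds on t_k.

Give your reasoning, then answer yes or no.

Yes. s_k = k*(-k**2 - 11*k - 38)/(10*(k**3 + 11*k**2 + 38*k + 40)).

t_(k+1)/t_k = (k + 2)*(3*k + 13)/((k + 7)*(3*k + 10)).
Gosper form: A/B · C(k+1)/C(k) with A=k + 2, B=k + 7, C=k + 10/3.
Solve (k + 2)·f(k+1) − (k + 6)·f(k) = k + 10/3.
Degrees (1,1,1) ⇒ d ≤ 4.
Solve for f: f(k) = k*(k + 3)*(k**2 + 11*k + 38)/120 (degree 4 ≤ 4).
Certificate R = B(k−1)f/C = k*(k + 3)*(k + 6)*(k**2 + 11*k + 38)/(40*(3*k + 10)) gives s_k = k*(-k**2 - 11*k - 38)/(10*(k**3 + 11*k**2 + 38*k + 40)).
s_(k+1) − s_k = 4*(-3*k - 10)/(k**5 + 20*k**4 + 155*k**3 + 580*k**2 + 1044*k + 720) = t_k.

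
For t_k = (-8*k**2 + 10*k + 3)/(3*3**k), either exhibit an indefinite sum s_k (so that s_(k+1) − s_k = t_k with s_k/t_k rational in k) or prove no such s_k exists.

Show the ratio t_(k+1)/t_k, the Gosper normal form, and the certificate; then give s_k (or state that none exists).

t_(k+1)/t_k = (8*k**2 + 6*k - 5)/(3*(8*k**2 - 10*k - 3)).
Take A(k)=1/3, B(k)=1, C(k)=k**2 - 5*k/4 - 3/8.
Key eq: (1/3)·f(k+1) = (1)·f(k) + (k**2 - 5*k/4 - 3/8).
d = 2 from the (0,0,2) case.
Match coefficients ⇒ f(k) = -3*k*(4*k - 1)/8.
So s_k = (B(k−1)f/C)·t_k = (-3*k*(4*k - 1)/((2*k - 3)*(4*k + 1)))·t_k = k*(4*k - 1)/3**k.
Verify: (-8*k**2 + 10*k + 3)/(3*3**k) matches t_k.

s_k = k*(4*k - 1)/3**k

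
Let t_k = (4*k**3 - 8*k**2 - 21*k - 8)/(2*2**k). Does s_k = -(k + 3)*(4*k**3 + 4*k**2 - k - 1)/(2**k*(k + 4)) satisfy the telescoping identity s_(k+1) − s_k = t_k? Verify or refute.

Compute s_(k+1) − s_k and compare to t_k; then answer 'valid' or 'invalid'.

s_(k+1) = (k + 4)*(k - 4*(k + 1)**3 - 4*(k + 1)**2 + 2)/(2*2**k*(k + 5))
s_(k+1) − s_k = (4*k**5 + 24*k**4 - 29*k**3 - 312*k**2 - 398*k - 126)/(2*2**k*(k**2 + 9*k + 20))
(s_(k+1) − s_k) − t_k = (-4*k**4 - 16*k**3 + 45*k**2 + 94*k + 34)/(2*2**k*(k**2 + 9*k + 20))

Invalid: residual (-4*k**4 - 16*k**3 + 45*k**2 + 94*k + 34)/(2*2**k*(k**2 + 9*k + 20)) ≠ 0.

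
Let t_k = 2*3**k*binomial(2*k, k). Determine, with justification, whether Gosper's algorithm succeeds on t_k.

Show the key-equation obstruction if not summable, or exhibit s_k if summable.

No — key equation has no polynomial f.

r(k) = 6*(2*k + 1)/(k + 1) after simplifying.
Gosper form: A/B · C(k+1)/C(k) with A=12*k + 6, B=k + 1, C=1.
Need (12*k + 6)·f(k+1) − (k)·f(k) = 1.
Bound: deg f ≤ -1.
Negative degree bound (-1): no f exists, t_k not Gosper-summable.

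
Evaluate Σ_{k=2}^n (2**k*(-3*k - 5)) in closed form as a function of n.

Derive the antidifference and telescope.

S(n) = -6*2**n*n - 4*2**n + 20

The ratio is 2*(3*k + 8)/(3*k + 5).
Take A(k)=2, B(k)=1, C(k)=k + 5/3.
f must satisfy (2)·f(k+1) − (1)·f(k) = k + 5/3.
d = 1 from the (0,0,1) case.
Coefficient equations give f(k) = (3*k - 1)/3.
Get s_k = R·t_k = 2**k*(1 - 3*k) with R(k) = B(k−1)f(k)/C(k) = (3*k - 1)/(3*k + 5).
Check: Δs_k = 2**k*(-3*k - 5). ✓
s_(n+1) = 2**(n + 1)*(-3*n - 2) and s_(2) = -20, so S(n) = -6*2**n*n - 4*2**n + 20.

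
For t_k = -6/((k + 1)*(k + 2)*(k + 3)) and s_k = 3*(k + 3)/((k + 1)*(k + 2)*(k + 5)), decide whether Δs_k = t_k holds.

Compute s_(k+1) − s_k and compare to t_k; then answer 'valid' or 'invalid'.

s_(k+1) = 3*(k + 4)/((k + 2)*(k + 3)*(k + 6))
s_(k+1) − s_k = 6*(-k**2 - 8*k - 17)/(k**5 + 17*k**4 + 107*k**3 + 307*k**2 + 396*k + 180)
(s_(k+1) − s_k) − t_k = 6*(3*k + 13)/(k**5 + 17*k**4 + 107*k**3 + 307*k**2 + 396*k + 180)

Invalid: residual 6*(3*k + 13)/(k**5 + 17*k**4 + 107*k**3 + 307*k**2 + 396*k + 180) ≠ 0.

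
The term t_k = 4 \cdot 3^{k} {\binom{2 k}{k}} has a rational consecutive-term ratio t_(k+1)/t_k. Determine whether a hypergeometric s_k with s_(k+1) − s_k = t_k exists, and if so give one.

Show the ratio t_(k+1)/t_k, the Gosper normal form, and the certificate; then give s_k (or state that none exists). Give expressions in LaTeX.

none (Gosper's algorithm certifies no s_k)

The ratio is 6*(2*k + 1)/(k + 1).
Factor: A=12*k + 6; B=k + 1; C=1.
Need (12*k + 6)·f(k+1) − (k)·f(k) = 1.
Bound: deg f ≤ -1.
deg f ≤ -1 is impossible — no certificate.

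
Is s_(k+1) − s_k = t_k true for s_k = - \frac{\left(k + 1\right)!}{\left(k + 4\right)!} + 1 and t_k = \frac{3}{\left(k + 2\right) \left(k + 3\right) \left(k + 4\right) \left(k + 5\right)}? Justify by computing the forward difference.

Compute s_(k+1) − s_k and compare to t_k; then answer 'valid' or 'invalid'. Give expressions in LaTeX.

s_(k+1) = -factorial(k + 2)/factorial(k + 5) + 1
s_(k+1) − s_k = 3/((k + 2)*(k + 3)*(k + 4)*(k + 5))
(s_(k+1) − s_k) − t_k = 0

Valid: the claim telescopes to t_k.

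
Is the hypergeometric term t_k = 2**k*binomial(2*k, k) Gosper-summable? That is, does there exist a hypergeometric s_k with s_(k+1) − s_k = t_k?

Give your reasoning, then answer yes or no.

Step 1: r(k) = 4*(2*k + 1)/(k + 1).
Gosper form: A/B · C(k+1)/C(k) with A=8*k + 4, B=k + 1, C=1.
Solve (8*k + 4)·f(k+1) − (k)·f(k) = 1.
Degrees (1,1,0) ⇒ d ≤ -1.
Negative degree bound (-1): no f exists, t_k not Gosper-summable.

No — t_k has no hypergeometric antidifference.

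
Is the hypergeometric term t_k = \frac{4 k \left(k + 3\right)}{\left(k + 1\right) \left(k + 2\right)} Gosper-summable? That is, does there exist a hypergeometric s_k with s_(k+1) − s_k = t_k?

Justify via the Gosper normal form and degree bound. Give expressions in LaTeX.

Yes. s_k = \frac{4 k \left(k - 1\right)}{k + 1}.

Compute t_(k+1)/t_k: get (k + 1)**2*(k + 4)/(k*(k + 3)**2).
Take A(k)=k + 1, B(k)=k + 3, C(k)=k**2 + 3*k.
Solve (k + 1)·f(k+1) − (k + 2)·f(k) = k**2 + 3*k.
Degrees (1,1,2) ⇒ d ≤ 2.
Match coefficients ⇒ f(k) = k*(k - 1).
Get s_k = R·t_k = 4*k*(k - 1)/(k + 1) with R(k) = B(k−1)f(k)/C(k) = (k - 1)*(k + 2)/(k + 3).
s_(k+1) − s_k = 4*k*(k + 3)/(k**2 + 3*k + 2) = t_k.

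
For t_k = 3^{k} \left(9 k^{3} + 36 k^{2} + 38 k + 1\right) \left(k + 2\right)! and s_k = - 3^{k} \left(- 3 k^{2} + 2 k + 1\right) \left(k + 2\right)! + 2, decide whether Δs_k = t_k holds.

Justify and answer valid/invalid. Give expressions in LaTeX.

s_(k+1) = -3**(k + 1)*(2*k - 3*(k + 1)**2 + 3)*factorial(k + 3) + 2
s_(k+1) − s_k = 3**k*(9*k**3 + 36*k**2 + 38*k + 1)*factorial(k + 2)
(s_(k+1) − s_k) − t_k = 0

valid; difference matches t_k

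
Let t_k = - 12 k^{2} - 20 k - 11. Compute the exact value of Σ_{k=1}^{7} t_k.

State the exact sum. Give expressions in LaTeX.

Σ = -2317

t_(k+1)/t_k = (12*k**2 + 44*k + 43)/(12*k**2 + 20*k + 11).
So A=1 and B=1, with C=k**2 + 5*k/3 + 11/12.
Set up (1)·f(k+1) − (1)·f(k) − (k**2 + 5*k/3 + 11/12) = 0.
deg f ≤ 3 (via 0,0,2).
Solve for f: f(k) = k*(4*k**2 + 4*k + 3)/12 (degree 3 ≤ 3).
Get s_k = R·t_k = k*(-4*k**2 - 4*k - 3) with R(k) = B(k−1)f(k)/C(k) = k*(4*k**2 + 4*k + 3)/(12*k**2 + 20*k + 11).
s_(k+1) − s_k = -12*k**2 - 20*k - 11 = t_k.
Sum = s_(8) − s_(1); s_(8) = -2328, s_(1) = -11 ⇒ -2317.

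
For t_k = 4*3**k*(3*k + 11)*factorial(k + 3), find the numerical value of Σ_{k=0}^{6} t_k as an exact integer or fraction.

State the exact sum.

Σ = 31744742376

t_(k+1)/t_k = 3*(k + 4)*(3*k + 14)/(3*k + 11).
So A=3*k + 12 and B=1, with C=k + 11/3.
Solve (3*k + 12)·f(k+1) − (1)·f(k) = k + 11/3.
deg f ≤ 0 (via 1,0,1).
Match coefficients ⇒ f(k) = 1/3.
So s_k = (B(k−1)f/C)·t_k = (1/(3*k + 11))·t_k = 4*3**k*factorial(k + 3).
Verify: 4*3**k*(3*k + 11)*factorial(k + 3) matches t_k.
Evaluate s at k=7 and k=0: 31744742400 and 24; difference 31744742376.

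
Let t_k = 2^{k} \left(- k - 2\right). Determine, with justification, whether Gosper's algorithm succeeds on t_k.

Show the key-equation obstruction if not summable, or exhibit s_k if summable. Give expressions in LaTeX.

Compute t_(k+1)/t_k: get 2*(k + 3)/(k + 2).
Gosper form: A/B · C(k+1)/C(k) with A=2, B=1, C=k + 2.
Need (2)·f(k+1) − (1)·f(k) = k + 2.
Degrees (0,0,1) ⇒ d ≤ 1.
Solve for f: f(k) = k (degree 1 ≤ 1).
Certificate R = B(k−1)f/C = k/(k + 2) gives s_k = -2**k*k.
Verify: 2**k*(-k - 2) matches t_k.

Yes. s_k = - 2^{k} k.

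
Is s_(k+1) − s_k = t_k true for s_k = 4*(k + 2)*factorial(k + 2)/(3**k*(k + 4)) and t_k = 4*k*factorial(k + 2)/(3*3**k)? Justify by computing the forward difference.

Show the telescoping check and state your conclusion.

Invalid: residual -8*(k**2 + 4*k - 3)*factorial(k + 2)/(3*3**k*(k + 4)*(k + 5)) ≠ 0.

s_(k+1) = 4*(k + 3)*factorial(k + 3)/(3*3**k*(k + 5))
s_(k+1) − s_k = 4*(k + 1)*(k**2 + 6*k + 6)*factorial(k + 2)/(3*3**k*(k + 4)*(k + 5))
(s_(k+1) − s_k) − t_k = -8*(k**2 + 4*k - 3)*factorial(k + 2)/(3*3**k*(k + 4)*(k + 5))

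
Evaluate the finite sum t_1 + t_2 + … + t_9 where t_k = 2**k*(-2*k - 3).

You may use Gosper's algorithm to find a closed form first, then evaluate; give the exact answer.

Ratio r(k) = 2*(2*k + 5)/(2*k + 3).
Gosper form: A/B · C(k+1)/C(k) with A=2, B=1, C=k + 3/2.
Need (2)·f(k+1) − (1)·f(k) = k + 3/2.
d = 1 from the (0,0,1) case.
Solving with deg f ≤ 1: f(k) = (2*k - 1)/2.
Get s_k = R·t_k = 2**k*(1 - 2*k) with R(k) = B(k−1)f(k)/C(k) = (2*k - 1)/(2*k + 3).
Δs = 2**k*(-2*k - 3), as required.
Sum = s_(10) − s_(1); s_(10) = -19456, s_(1) = -2 ⇒ -19454.

Σ = -19454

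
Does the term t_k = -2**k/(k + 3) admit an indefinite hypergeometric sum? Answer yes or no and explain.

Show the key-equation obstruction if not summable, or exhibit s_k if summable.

Step 1: r(k) = 2*(k + 3)/(k + 4).
Factor: A=2*k + 6; B=k + 4; C=1.
Need (2*k + 6)·f(k+1) − (k + 3)·f(k) = 1.
Bound: deg f ≤ -1.
deg f ≤ -1 is impossible — no certificate.

No — key equation has no polynomial f.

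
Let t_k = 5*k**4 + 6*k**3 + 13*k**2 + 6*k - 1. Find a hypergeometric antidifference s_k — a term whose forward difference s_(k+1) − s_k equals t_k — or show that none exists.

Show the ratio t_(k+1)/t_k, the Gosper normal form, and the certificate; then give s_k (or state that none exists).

Ratio r(k) = (5*k**4 + 26*k**3 + 61*k**2 + 70*k + 29)/(5*k**4 + 6*k**3 + 13*k**2 + 6*k - 1).
Gosper form: A/B · C(k+1)/C(k) with A=1, B=1, C=k**4 + 6*k**3/5 + 13*k**2/5 + 6*k/5 - 1/5.
Need (1)·f(k+1) − (1)·f(k) = k**4 + 6*k**3/5 + 13*k**2/5 + 6*k/5 - 1/5.
Bound: deg f ≤ 5.
Coefficient equations give f(k) = k*(k**4 - k**3 + 3*k**2 - 2*k - 2)/5.
Get s_k = R·t_k = k*(k**4 - k**3 + 3*k**2 - 2*k - 2) with R(k) = B(k−1)f(k)/C(k) = k*(k**4 - k**3 + 3*k**2 - 2*k - 2)/(5*k**4 + 6*k**3 + 13*k**2 + 6*k - 1).
s_(k+1) − s_k = 5*k**4 + 6*k**3 + 13*k**2 + 6*k - 1 = t_k.

s_k = k*(k**4 - k**3 + 3*k**2 - 2*k - 2)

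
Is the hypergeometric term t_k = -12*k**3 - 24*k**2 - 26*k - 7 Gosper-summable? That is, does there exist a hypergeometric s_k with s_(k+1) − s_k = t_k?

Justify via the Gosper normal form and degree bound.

Yes. s_k = k*(-3*k**3 - 2*k**2 - 4*k + 2).

r(k) = (12*k**3 + 60*k**2 + 110*k + 69)/(12*k**3 + 24*k**2 + 26*k + 7) after simplifying.
Factor: A=1; B=1; C=k**3 + 2*k**2 + 13*k/6 + 7/12.
Solve (1)·f(k+1) − (1)·f(k) = k**3 + 2*k**2 + 13*k/6 + 7/12.
Degrees (0,0,3) ⇒ d ≤ 4.
A polynomial solution: f(k) = k*(3*k**3 + 2*k**2 + 4*k - 2)/12.
Get s_k = R·t_k = k*(-3*k**3 - 2*k**2 - 4*k + 2) with R(k) = B(k−1)f(k)/C(k) = k*(3*k**3 + 2*k**2 + 4*k - 2)/(12*k**3 + 24*k**2 + 26*k + 7).
Verify: -12*k**3 - 24*k**2 - 26*k - 7 matches t_k.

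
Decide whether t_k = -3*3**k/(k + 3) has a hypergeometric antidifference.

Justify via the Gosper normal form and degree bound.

Compute t_(k+1)/t_k: get 3*(k + 3)/(k + 4).
Normal form (A,B,C) = (3*k + 9, k + 4, 1).
Set up (3*k + 9)·f(k+1) − (k + 3)·f(k) − (1) = 0.
deg f ≤ -1 (via 1,1,0).
Bound -1 < 0, so the key equation has no polynomial solution.

No — key equation has no polynomial f.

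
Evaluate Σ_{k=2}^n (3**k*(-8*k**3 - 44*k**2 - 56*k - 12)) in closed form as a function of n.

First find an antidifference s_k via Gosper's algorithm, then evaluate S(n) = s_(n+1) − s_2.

S(n) = -12*3**n*n**3 - 48*3**n*n**2 - 54*3**n*n - 9*3**n + 369

Step 1: r(k) = 3*(2*k**3 + 17*k**2 + 42*k + 30)/(2*k**3 + 11*k**2 + 14*k + 3).
A = 3, B = 1, C = k**3 + 11*k**2/2 + 7*k + 3/2.
Solve (3)·f(k+1) − (1)·f(k) = k**3 + 11*k**2/2 + 7*k + 3/2.
Degrees (0,0,3) ⇒ d ≤ 3.
Solving with deg f ≤ 3: f(k) = (4*k**3 + 4*k**2 - 2*k - 3)/8.
R(k) = B(k−1)·f(k)/C(k) = (4*k**3 + 4*k**2 - 2*k - 3)/(4*(2*k + 3)*(k**2 + 4*k + 1)); s_k = R·t_k = 3**k*(-4*k**3 - 4*k**2 + 2*k + 3).
Δs = 3**k*(-8*k**3 - 44*k**2 - 56*k - 12), as required.
s_(n+1) = 3**(n + 1)*(-4*n**3 - 16*n**2 - 18*n - 3) and s_(2) = -369, so S(n) = -12*3**n*n**3 - 48*3**n*n**2 - 54*3**n*n - 9*3**n + 369.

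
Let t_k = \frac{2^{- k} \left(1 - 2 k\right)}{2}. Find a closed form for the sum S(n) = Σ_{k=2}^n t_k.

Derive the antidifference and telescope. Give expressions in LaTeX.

Compute t_(k+1)/t_k: get (2*k + 1)/(2*(2*k - 1)).
Normal form (A,B,C) = (1/2, 1, k - 1/2).
f must satisfy (1/2)·f(k+1) − (1)·f(k) = k - 1/2.
Bound: deg f ≤ 1.
A polynomial solution: f(k) = -2*k - 1.
So s_k = (B(k−1)f/C)·t_k = (-2*(2*k + 1)/(2*k - 1))·t_k = (2*k + 1)/2**k.
Check: Δs_k = (1 - 2*k)/(2*2**k). ✓
Evaluate: s_(n+1) = 2**(-n - 1)*(2*n + 3); subtract s_(2) = 5/4 ⇒ S(n) = 2**(-n - 2)*(-5*2**n + 4*n + 6).

S(n) = 2^{- n - 2} \left(- 5 \cdot 2^{n} + 4 n + 6\right)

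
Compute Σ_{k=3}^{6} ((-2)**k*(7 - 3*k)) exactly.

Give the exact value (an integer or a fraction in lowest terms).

Σ = -512

The ratio is 2*(4 - 3*k)/(3*k - 7).
Factor: A=-2; B=1; C=k - 7/3.
Need (-2)·f(k+1) − (1)·f(k) = k - 7/3.
From deg A=0, deg B=0, deg C=1: d=1.
Solve for f: f(k) = -(k - 3)/3 (degree 1 ≤ 1).
So s_k = (B(k−1)f/C)·t_k = (-(k - 3)/(3*k - 7))·t_k = (-2)**k*(k - 3).
Check: Δs_k = (-2)**k*(7 - 3*k). ✓
Evaluate s at k=7 and k=3: -512 and 0; difference -512.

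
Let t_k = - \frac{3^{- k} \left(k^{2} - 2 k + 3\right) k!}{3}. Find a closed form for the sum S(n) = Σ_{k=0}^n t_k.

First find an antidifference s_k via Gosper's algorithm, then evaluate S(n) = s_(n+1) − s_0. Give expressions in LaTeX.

S(n) = - 3^{- n - 1} \left(3^{n + 1} + n^{2} n! + n n!\right)

Compute t_(k+1)/t_k: get (k**3 + k**2 + 2*k + 2)/(3*(k**2 - 2*k + 3)).
Take A(k)=k/3 + 1/3, B(k)=1, C(k)=k**2 - 2*k + 3.
Need (k/3 + 1/3)·f(k+1) − (1)·f(k) = k**2 - 2*k + 3.
Degrees (1,0,2) ⇒ d ≤ 1.
Solving with deg f ≤ 1: f(k) = 3*(k - 1).
So s_k = (B(k−1)f/C)·t_k = (3*(k - 1)/(k**2 - 2*k + 3))·t_k = -(k - 1)*factorial(k)/3**k.
s_(k+1) − s_k = -(k**2 - 2*k + 3)*factorial(k)/(3*3**k) = t_k.
Σ_(k=0)^n t_k = s_(n+1) − s_(0) = (-3**(-n - 1)*n*factorial(n + 1)) − (1), i.e. -3**(-n - 1)*(3**(n + 1) + n**2*factorial(n) + n*factorial(n)).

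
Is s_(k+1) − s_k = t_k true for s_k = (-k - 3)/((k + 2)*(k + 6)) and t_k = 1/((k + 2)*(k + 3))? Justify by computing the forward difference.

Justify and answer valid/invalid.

Invalid: residual 3*(-2*k - 9)/(k**4 + 18*k**3 + 113*k**2 + 288*k + 252) ≠ 0.

s_(k+1) = (-k - 4)/((k + 3)*(k + 7))
s_(k+1) − s_k = (k**2 + 7*k + 15)/(k**4 + 18*k**3 + 113*k**2 + 288*k + 252)
(s_(k+1) − s_k) − t_k = 3*(-2*k - 9)/(k**4 + 18*k**3 + 113*k**2 + 288*k + 252)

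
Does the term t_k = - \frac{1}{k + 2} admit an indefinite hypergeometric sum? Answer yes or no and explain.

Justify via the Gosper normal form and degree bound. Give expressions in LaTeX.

Compute t_(k+1)/t_k: get (k + 2)/(k + 3).
Normal form (A,B,C) = (k + 2, k + 3, 1).
f must satisfy (k + 2)·f(k+1) − (k + 2)·f(k) = 1.
deg f ≤ 0 (via 1,1,0).
f = c0 ⇒ A·f(k+1) − B(k−1)·f(k) − C = -1. The system {-1 = 0} is inconsistent; no antidifference.

No — key equation has no polynomial f.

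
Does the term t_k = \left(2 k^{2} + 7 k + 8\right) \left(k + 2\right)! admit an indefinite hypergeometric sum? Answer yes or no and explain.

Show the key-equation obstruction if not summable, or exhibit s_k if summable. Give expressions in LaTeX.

t_(k+1)/t_k = (k + 3)*(7*k + 2*(k + 1)**2 + 15)/(2*k**2 + 7*k + 8).
Factor: A=k + 3; B=1; C=k**2 + 7*k/2 + 4.
f must satisfy (k + 3)·f(k+1) − (1)·f(k) = k**2 + 7*k/2 + 4.
deg f ≤ 1 (via 1,0,2).
Solve for f: f(k) = (2*k + 1)/2 (degree 1 ≤ 1).
R(k) = B(k−1)·f(k)/C(k) = (2*k + 1)/(2*k**2 + 7*k + 8); s_k = R·t_k = (2*k + 1)*factorial(k + 2).
Verify: (2*k**2 + 7*k + 8)*factorial(k + 2) matches t_k.

Yes. s_k = \left(2 k + 1\right) \left(k + 2\right)!.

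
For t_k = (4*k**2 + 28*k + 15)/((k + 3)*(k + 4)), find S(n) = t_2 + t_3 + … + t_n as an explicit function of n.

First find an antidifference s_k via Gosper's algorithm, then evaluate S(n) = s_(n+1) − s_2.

S(n) = (20*n**2 + 27*n - 47)/(5*(n + 4))

r(k) = (k + 3)*(28*k + 4*(k + 1)**2 + 43)/((k + 5)*(4*k**2 + 28*k + 15)) after simplifying.
A = k + 3, B = k + 5, C = k**2 + 7*k + 15/4.
f must satisfy (k + 3)·f(k+1) − (k + 4)·f(k) = k**2 + 7*k + 15/4.
deg f ≤ 2 (via 1,1,2).
A polynomial solution: f(k) = k*(4*k + 1)/4.
So s_k = (B(k−1)f/C)·t_k = (k*(k + 4)*(4*k + 1)/(4*k**2 + 28*k + 15))·t_k = k*(4*k + 1)/(k + 3).
Verify: (4*k**2 + 28*k + 15)/(k**2 + 7*k + 12) matches t_k.
Evaluate: s_(n+1) = (4*n**2 + 9*n + 5)/(n + 4); subtract s_(2) = 18/5 ⇒ S(n) = (20*n**2 + 27*n - 47)/(5*(n + 4)).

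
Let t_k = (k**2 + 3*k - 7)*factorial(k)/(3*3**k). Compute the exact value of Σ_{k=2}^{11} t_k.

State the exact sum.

Σ = 31536284/2187

t_(k+1)/t_k = (k + 1)*(3*k + (k + 1)**2 - 4)/(3*(k**2 + 3*k - 7)).
A = k/3 + 1/3, B = 1, C = k**2 + 3*k - 7.
Solve (k/3 + 1/3)·f(k+1) − (1)·f(k) = k**2 + 3*k - 7.
From deg A=1, deg B=0, deg C=2: d=1.
Match coefficients ⇒ f(k) = 3*(k + 4).
Certificate R = B(k−1)f/C = 3*(k + 4)/(k**2 + 3*k - 7) gives s_k = (k + 4)*factorial(k)/3**k.
Verify: (k**2 + 3*k - 7)*factorial(k)/(3*3**k) matches t_k.
Sum = s_(12) − s_(2); s_(12) = 31539200/2187, s_(2) = 4/3 ⇒ 31536284/2187.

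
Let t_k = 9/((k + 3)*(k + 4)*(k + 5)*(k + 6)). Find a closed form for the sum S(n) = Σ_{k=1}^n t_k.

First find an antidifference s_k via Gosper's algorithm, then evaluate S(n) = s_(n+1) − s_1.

The ratio is (k + 3)/(k + 7).
So A=k + 3 and B=k + 7, with C=1.
f must satisfy (k + 3)·f(k+1) − (k + 6)·f(k) = 1.
Degrees (1,1,0) ⇒ d ≤ 3.
A polynomial solution: f(k) = k*(k**2 + 12*k + 47)/180.
So s_k = (B(k−1)f/C)·t_k = (k*(k + 6)*(k**2 + 12*k + 47)/180)·t_k = k*(k**2 + 12*k + 47)/(20*(k + 3)*(k + 4)*(k + 5)).
Δs = 9/(k**4 + 18*k**3 + 119*k**2 + 342*k + 360), as required.
Telescope: S(n) = s_(n+1) − s_(1) = (n**3 + 15*n**2 + 74*n + 60)/(20*(n**3 + 15*n**2 + 74*n + 120)) − (1/40) = n*(n**2 + 15*n + 74)/(40*(n**3 + 15*n**2 + 74*n + 120)).

S(n) = n*(n**2 + 15*n + 74)/(40*(n**3 + 15*n**2 + 74*n + 120))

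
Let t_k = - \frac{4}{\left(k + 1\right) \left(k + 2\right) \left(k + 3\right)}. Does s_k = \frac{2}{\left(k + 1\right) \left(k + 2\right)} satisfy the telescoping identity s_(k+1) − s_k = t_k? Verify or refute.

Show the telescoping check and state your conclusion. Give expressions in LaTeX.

s_(k+1) = 2/((k + 2)*(k + 3))
s_(k+1) − s_k = -4/(k**3 + 6*k**2 + 11*k + 6)
(s_(k+1) − s_k) − t_k = 0

Valid — Δs_k = t_k.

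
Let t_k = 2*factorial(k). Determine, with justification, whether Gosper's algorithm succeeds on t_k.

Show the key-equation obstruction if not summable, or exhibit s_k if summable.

No — t_k has no hypergeometric antidifference.

Ratio r(k) = k + 1.
Normal form (A,B,C) = (k + 1, 1, 1).
Need (k + 1)·f(k+1) − (1)·f(k) = 1.
Bound: deg f ≤ -1.
d = -1 < 0 ⇒ no nonzero polynomial f; not summable.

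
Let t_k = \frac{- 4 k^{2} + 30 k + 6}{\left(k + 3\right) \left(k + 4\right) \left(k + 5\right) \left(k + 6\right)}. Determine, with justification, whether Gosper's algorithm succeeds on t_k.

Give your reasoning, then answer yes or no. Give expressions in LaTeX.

Yes. s_k = - \frac{k \left(k^{2} - 228 k + 107\right)}{60 \left(k + 3\right) \left(k + 4\right) \left(k + 5\right)}.

Step 1: r(k) = (k + 3)*(15*k - 2*(k + 1)**2 + 18)/((k + 7)*(-2*k**2 + 15*k + 3)).
Take A(k)=k + 3, B(k)=k + 7, C(k)=k**2 - 15*k/2 - 3/2.
Key eq: (k + 3)·f(k+1) = (k + 6)·f(k) + (k**2 - 15*k/2 - 3/2).
From deg A=1, deg B=1, deg C=2: d=3.
Solve for f: f(k) = k*(k**2 - 228*k + 107)/240 (degree 3 ≤ 3).
So s_k = (B(k−1)f/C)·t_k = (k*(k + 6)*(k**2 - 228*k + 107)/(120*(2*k**2 - 15*k - 3)))·t_k = -k*(k**2 - 228*k + 107)/(60*(k + 3)*(k + 4)*(k + 5)).
Verify: 2*(-2*k**2 + 15*k + 3)/(k**4 + 18*k**3 + 119*k**2 + 342*k + 360) matches t_k.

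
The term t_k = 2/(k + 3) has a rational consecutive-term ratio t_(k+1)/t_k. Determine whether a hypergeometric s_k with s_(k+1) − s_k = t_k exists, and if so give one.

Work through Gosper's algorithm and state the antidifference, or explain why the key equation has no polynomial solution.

Ratio r(k) = (k + 3)/(k + 4).
Factor: A=k + 3; B=k + 4; C=1.
Set up (k + 3)·f(k+1) − (k + 3)·f(k) − (1) = 0.
deg f ≤ 0 (via 1,1,0).
Write f(k) = c0. Then LHS − RHS = -1, requiring -1 = 0: contradictory. No certificate.

none (Gosper's algorithm certifies no s_k)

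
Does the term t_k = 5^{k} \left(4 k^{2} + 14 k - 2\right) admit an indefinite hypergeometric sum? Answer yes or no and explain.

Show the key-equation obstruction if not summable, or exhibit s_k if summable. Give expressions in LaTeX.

t_(k+1)/t_k = 5*(2*k**2 + 11*k + 8)/(2*k**2 + 7*k - 1).
Gosper form: A/B · C(k+1)/C(k) with A=5, B=1, C=k**2 + 7*k/2 - 1/2.
Solve (5)·f(k+1) − (1)·f(k) = k**2 + 7*k/2 - 1/2.
From deg A=0, deg B=0, deg C=2: d=2.
Match coefficients ⇒ f(k) = (k**2 + k - 3)/4.
Then R = B(k−1)f/C = (k**2 + k - 3)/(2*(2*k**2 + 7*k - 1)), so s_k = R(k)·t_k = 5**k*(k**2 + k - 3).
Δs = 5**k*(4*k**2 + 14*k - 2), as required.

Yes. s_k = 5^{k} \left(k^{2} + k - 3\right).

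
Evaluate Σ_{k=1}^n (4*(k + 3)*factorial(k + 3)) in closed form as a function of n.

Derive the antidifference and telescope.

r(k) = (k + 4)**2/(k + 3) after simplifying.
Factor: A=k + 4; B=1; C=k + 3.
Need (k + 4)·f(k+1) − (1)·f(k) = k + 3.
deg f ≤ 0 (via 1,0,1).
Solve for f: f(k) = 1 (degree 0 ≤ 0).
R(k) = B(k−1)·f(k)/C(k) = 1/(k + 3); s_k = R·t_k = 4*factorial(k + 3).
Check: Δs_k = 4*(k + 3)*factorial(k + 3). ✓
Σ_(k=1)^n t_k = s_(n+1) − s_(1) = (4*factorial(n + 4)) − (96), i.e. 4*factorial(n + 4) - 96.

S(n) = 4*factorial(n + 4) - 96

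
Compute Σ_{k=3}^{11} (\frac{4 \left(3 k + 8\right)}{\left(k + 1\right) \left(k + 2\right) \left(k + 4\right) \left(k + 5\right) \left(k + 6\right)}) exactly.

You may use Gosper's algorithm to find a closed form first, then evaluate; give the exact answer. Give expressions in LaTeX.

Σ = 207/12376

Compute t_(k+1)/t_k: get (k + 1)*(k + 4)*(3*k + 11)/((k + 3)*(k + 7)*(3*k + 8)).
Gosper form: A/B · C(k+1)/C(k) with A=k + 1, B=k + 7, C=k**2 + 17*k/3 + 8.
f must satisfy (k + 1)·f(k+1) − (k + 6)·f(k) = k**2 + 17*k/3 + 8.
Bound: deg f ≤ 5.
Solve for f: f(k) = k*(k + 2)*(k + 3)*(k**2 + 10*k + 29)/60 (degree 5 ≤ 5).
So s_k = (B(k−1)f/C)·t_k = (k*(k + 2)*(k + 6)*(k**2 + 10*k + 29)/(20*(3*k + 8)))·t_k = k*(k**2 + 10*k + 29)/(5*(k**3 + 10*k**2 + 29*k + 20)).
Verify: 4*(3*k + 8)/(k**5 + 18*k**4 + 121*k**3 + 372*k**2 + 508*k + 240) matches t_k.
Σ_(k=3)^(11) t_k = s_(12) − s_(3) = 879/4420 − (51/280) = 207/12376.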